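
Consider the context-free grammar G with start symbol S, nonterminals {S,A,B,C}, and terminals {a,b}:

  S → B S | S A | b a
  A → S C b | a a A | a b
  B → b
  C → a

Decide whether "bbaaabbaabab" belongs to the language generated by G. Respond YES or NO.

Convert to CNF:
  S -> B S | S A | T0 T1
  A -> S X2 | T1 T0 | T1 X3
  B -> b
  C -> a
  T0 -> b
  T1 -> a
  X2 -> C T0
  X3 -> T1 A

CYK fill:
  cell(0,0) b: {B,T0}  orig:{B}
  cell(1,1) b: {B,T0}  orig:{B}
  cell(2,2) a: {C,T1}  orig:{C}
  cell(3,3) a: {C,T1}  orig:{C}
  cell(4,4) a: {C,T1}  orig:{C}
  cell(5,5) b: {B,T0}  orig:{B}
  cell(6,6) b: {B,T0}  orig:{B}
  cell(7,7) a: {C,T1}  orig:{C}
  cell(8,8) a: {C,T1}  orig:{C}
  cell(9,9) b: {B,T0}  orig:{B}
  cell(10,10) a: {C,T1}  orig:{C}
  cell(11,11) b: {B,T0}  orig:{B}
  cell(0,1) bb: ∅
  cell(1,2) ba: {S}
  cell(2,3) aa: ∅
  cell(3,4) aa: ∅
  cell(4,5) ab: {A,X2}  orig:{A}
  cell(5,6) bb: ∅
  cell(6,7) ba: {S}
  cell(7,8) aa: ∅
  cell(8,9) ab: {A,X2}  orig:{A}
  cell(9,10) ba: {S}
  cell(10,11) ab: {A,X2}  orig:{A}
  cell(0,2) bba: {S}
  cell(1,3) baa: ∅
  cell(2,4) aaa: ∅
  cell(3,5) aab: {X3}  orig:{}
  cell(4,6) abb: ∅
  cell(5,7) bba: {S}
  cell(6,8) baa: ∅
  cell(7,9) aab: {X3}  orig:{}
  cell(8,10) aba: ∅
  cell(9,11) bab: ∅
  cell(0,3) bbaa: ∅
  cell(1,4) baaa: ∅
  cell(2,5) aaab: {A}
  cell(3,6) aabb: ∅
  cell(4,7) abba: ∅
  cell(5,8) bbaa: ∅
  cell(6,9) baab: {A,S}
  cell(7,10) aaba: ∅
  cell(8,11) abab: ∅
  cell(0,4) bbaaa: ∅
  cell(1,5) baaab: ∅
  cell(2,6) aaabb: ∅
  cell(3,7) aabba: ∅
  cell(4,8) abbaa: ∅
  cell(5,9) bbaab: {A,S}
  cell(6,10) baaba: ∅
  cell(7,11) aabab: ∅
  cell(0,5) bbaaab: ∅
  cell(1,6) baaabb: ∅
  cell(2,7) aaabba: ∅
  cell(3,8) aabbaa: ∅
  cell(4,9) abbaab: {X3}  orig:{}
  cell(5,10) bbaaba: ∅
  cell(6,11) baabab: {A,S}
  cell(0,6) bbaaabb: ∅
  cell(1,7) baaabba: ∅
  cell(2,8) aaabbaa: ∅
  cell(3,9) aabbaab: {A}
  cell(4,10) abbaaba: ∅
  cell(5,11) bbaabab: {A,S}
  cell(0,7) bbaaabba: ∅
  cell(1,8) baaabbaa: ∅
  cell(2,9) aaabbaab: {X3}  orig:{}
  cell(3,10) aabbaaba: ∅
  cell(4,11) abbaabab: {X3}  orig:{}
  cell(0,8) bbaaabbaa: ∅
  cell(1,9) baaabbaab: {S}
  cell(2,10) aaabbaaba: ∅
  cell(3,11) aabbaabab: {A}
  cell(0,9) bbaaabbaab: {S}
  cell(1,10) baaabbaaba: ∅
  cell(2,11) aaabbaabab: {X3}  orig:{}
  cell(0,10) bbaaabbaaba: ∅
  cell(1,11) baaabbaabab: {A,S}
  cell(0,11) bbaaabbaabab: {A,S}

S ∈ T[0,11] ⇒ YES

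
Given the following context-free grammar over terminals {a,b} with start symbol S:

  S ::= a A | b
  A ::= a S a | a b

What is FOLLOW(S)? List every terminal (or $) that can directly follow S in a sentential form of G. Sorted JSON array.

FIRST iteration:
pass 1:
  A via A→a S a: +{a}
  S via S→a A: +{a}
  S via S→b: +{b}
  FIRST[S]={a,b}  FIRST[A]={a}
pass 2: — fixpoint
  FIRST[S]={a,b}  FIRST[A]={a}

Compute FOLLOW by fixpoint:
seed FOLLOW(S) with $
round 1:
  A→a S a: FOLLOW(S) ⊇ FIRST(a) = {a}; new: +{a}
  S→a A: FOLLOW(A) ⊇ FOLLOW(S) ⊇ {$,a}; new: +{$,a}
  FOLLOW(S)={$,a}  FOLLOW(A)={$,a}
round 2: (stable)
  FOLLOW(S)={$,a}  FOLLOW(A)={$,a}

FOLLOW(S) = ["$", "a"]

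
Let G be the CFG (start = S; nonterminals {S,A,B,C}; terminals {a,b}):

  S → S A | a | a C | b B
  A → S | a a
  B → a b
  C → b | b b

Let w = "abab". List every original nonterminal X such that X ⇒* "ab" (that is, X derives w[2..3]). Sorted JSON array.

CNF form of G:
  S -> S A | T0 C | T1 B | a
  A -> S A | T0 C | T0 T0 | T1 B | a
  B -> T0 T1
  C -> T1 T1 | b
  T0 -> a
  T1 -> b

Fill CYK table bottom-up — only the sub-triangle for w[2..3]:
  [2..2]={A,S,T0}  "a"  orig:{A,S}
  [3..3]={C,T1}  "b"  orig:{C}
  [2..3]={A,B,S}  "ab"

Original NTs in T[2,3] deriving "ab": ["A", "B", "S"]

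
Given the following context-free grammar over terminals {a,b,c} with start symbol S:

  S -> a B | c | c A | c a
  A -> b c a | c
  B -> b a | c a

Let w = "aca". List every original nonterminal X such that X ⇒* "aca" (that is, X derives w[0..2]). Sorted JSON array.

Convert to CNF:
  S -> T1 A | T1 T2 | T2 B | c
  A -> T0 X3 | c
  B -> T0 T2 | T1 T2
  T0 -> b
  T1 -> c
  T2 -> a
  X3 -> T1 T2

CYK table (by increasing span) (cells [i..j] with 0 ≤ i ≤ j ≤ 2 only):
  cell(0,0) a: {T2}  orig:{}
  cell(1,1) c: {A,S,T1}  orig:{A,S}
  cell(2,2) a: {T2}  orig:{}
  cell(0,1) ac: ∅
  cell(1,2) ca: {B,S,X3}  orig:{B,S}
  cell(0,2) aca: {S}

Original NTs in T[0,2] deriving "aca": ["S"]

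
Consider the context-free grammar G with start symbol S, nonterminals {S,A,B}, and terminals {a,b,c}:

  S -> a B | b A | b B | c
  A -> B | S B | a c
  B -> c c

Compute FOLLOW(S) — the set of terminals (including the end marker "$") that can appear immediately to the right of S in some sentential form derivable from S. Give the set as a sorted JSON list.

Compute FIRST by fixpoint:
round 1:
  A via A→a c: +{a}
  B via B→c c: +{c}
  S via S→a B: +{a}
  S via S→b A: +{b}
  S via S→c: +{c}
  FIRST(S)={a,b,c}  FIRST(A)={a}  FIRST(B)={c}
round 2:
  A via A→B: +{c}
  A via A→S B: +{b}
  FIRST(S)={a,b,c}  FIRST(A)={a,b,c}  FIRST(B)={c}
round 3: done
  FIRST(S)={a,b,c}  FIRST(A)={a,b,c}  FIRST(B)={c}

FOLLOW iteration:
initialize: $ ∈ FOLLOW(S)
iter 1:
  A→S B: FOLLOW(S) ⊇ FIRST(B) = {c}; new: +{c}
  S→a B: FOLLOW(B) ⊇ FOLLOW(S) ⊇ {$,c}; new: +{$,c}
  S→b A: FOLLOW(A) ⊇ FOLLOW(S) ⊇ {$,c}; new: +{$,c}
  S: {$,c}  A: {$,c}  B: {$,c}
iter 2: (stable)
  S: {$,c}  A: {$,c}  B: {$,c}

FOLLOW(S) = ["$", "c"]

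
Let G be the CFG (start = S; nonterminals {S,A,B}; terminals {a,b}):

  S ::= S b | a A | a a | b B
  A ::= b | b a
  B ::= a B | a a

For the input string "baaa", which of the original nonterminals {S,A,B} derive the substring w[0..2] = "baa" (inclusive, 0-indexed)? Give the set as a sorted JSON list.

Convert to CNF:
  S -> S T0 | T0 B | T1 A | T1 T1
  A -> T0 T1 | b
  B -> T1 B | T1 T1
  T0 -> b
  T1 -> a

CYK table (by increasing span), restricted to cells inside w[0..2]:
  [0..0]={A,T0}  "b"  orig:{A}
  [1..1]={T1}  "a"  orig:{}
  [2..2]={T1}  "a"  orig:{}
  [0..1]={A}  "ba"
  [1..2]={B,S}  "aa"
  [0..2]={S}  "baa"

Original NTs in T[0,2] deriving "baa": ["S"]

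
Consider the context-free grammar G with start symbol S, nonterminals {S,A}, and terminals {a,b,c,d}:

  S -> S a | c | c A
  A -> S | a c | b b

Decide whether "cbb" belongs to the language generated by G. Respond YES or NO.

CNF form of G:
  S -> S T0 | T1 A | c
  A -> S T0 | T0 T1 | T1 A | T2 T2 | c
  T0 -> a
  T1 -> c
  T2 -> b

Fill CYK table bottom-up:
  T[0,0] 'c' = {A,S,T1}  orig:{A,S}
  T[1,1] 'b' = {T2}  orig:{}
  T[2,2] 'b' = {T2}  orig:{}
  T[0,1] 'cb' = ∅
  T[1,2] 'bb' = {A}
  T[0,2] 'cbb' = {A,S}

S ∈ T[0,2] ⇒ YES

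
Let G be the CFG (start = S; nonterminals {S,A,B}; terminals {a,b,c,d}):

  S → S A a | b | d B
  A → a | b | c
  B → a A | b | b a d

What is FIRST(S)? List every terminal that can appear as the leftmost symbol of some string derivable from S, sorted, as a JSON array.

FIRST iteration:
iter 1:
  A via A→a: +{a}
  A via A→b: +{b}
  A via A→c: +{c}
  B via B→a A: +{a}
  B via B→b: +{b}
  S via S→b: +{b}
  S via S→d B: +{d}
  FIRST(S)={b,d}  FIRST(A)={a,b,c}  FIRST(B)={a,b}
iter 2: (stable)
  FIRST(S)={b,d}  FIRST(A)={a,b,c}  FIRST(B)={a,b}

FIRST(S) = ["b", "d"]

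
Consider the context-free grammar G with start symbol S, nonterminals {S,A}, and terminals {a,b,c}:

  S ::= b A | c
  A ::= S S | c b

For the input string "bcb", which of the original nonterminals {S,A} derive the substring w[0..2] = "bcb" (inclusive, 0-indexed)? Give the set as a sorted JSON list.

Convert to CNF:
  S -> T1 A | c
  A -> S S | T0 T1
  T0 -> c
  T1 -> b

Fill CYK table bottom-up, restricted to cells inside w[0..2]:
  [0..0]={T1}  "b"  orig:{}
  [1..1]={S,T0}  "c"  orig:{S}
  [2..2]={T1}  "b"  orig:{}
  [0..1]=∅  "bc"
  [1..2]={A}  "cb"
  [0..2]={S}  "bcb"

Original NTs in T[0,2] deriving "bcb": ["S"]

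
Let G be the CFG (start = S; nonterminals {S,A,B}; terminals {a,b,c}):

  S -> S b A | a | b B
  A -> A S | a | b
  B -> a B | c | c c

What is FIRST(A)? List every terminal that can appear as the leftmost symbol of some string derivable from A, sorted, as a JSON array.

Compute FIRST by fixpoint:
round 1:
  A via A→a: +{a}
  A via A→b: +{b}
  B via B→a B: +{a}
  B via B→c: +{c}
  S via S→a: +{a}
  S via S→b B: +{b}
  FIRST[S]={a,b}  FIRST[A]={a,b}  FIRST[B]={a,c}
round 2: (stable)
  FIRST[S]={a,b}  FIRST[A]={a,b}  FIRST[B]={a,c}

FIRST(A) = ["a", "b"]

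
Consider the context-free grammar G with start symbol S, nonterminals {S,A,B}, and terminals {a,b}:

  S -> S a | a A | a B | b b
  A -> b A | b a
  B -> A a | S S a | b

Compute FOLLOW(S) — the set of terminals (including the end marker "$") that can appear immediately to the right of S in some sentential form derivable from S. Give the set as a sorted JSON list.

Compute FIRST by fixpoint:
pass 1:
  A via A→b A: +{b}
  B via B→A a: +{b}
  S via S→a A: +{a}
  S via S→b b: +{b}
  FIRST[S]={a,b}  FIRST[A]={b}  FIRST[B]={b}
pass 2:
  B via B→S S a: +{a}
  FIRST[S]={a,b}  FIRST[A]={b}  FIRST[B]={a,b}
pass 3: (no change)
  FIRST[S]={a,b}  FIRST[A]={b}  FIRST[B]={a,b}

Compute FOLLOW by fixpoint:
initialize: $ ∈ FOLLOW(S)
iter 1:
  B→A a: FOLLOW(A) ⊇ FIRST(a) = {a}; new: +{a}
  B→S S a: FOLLOW(S) ⊇ FIRST(S) = {a,b}; new: +{a,b}
  S→a A: FOLLOW(A) ⊇ FOLLOW(S) ⊇ {$,a,b}; new: +{$,b}
  S→a B: FOLLOW(B) ⊇ FOLLOW(S) ⊇ {$,a,b}; new: +{$,a,b}
  FOLLOW(S)={$,a,b}  FOLLOW(A)={$,a,b}  FOLLOW(B)={$,a,b}
iter 2: (stable)
  FOLLOW(S)={$,a,b}  FOLLOW(A)={$,a,b}  FOLLOW(B)={$,a,b}

FOLLOW(S) = ["$", "a", "b"]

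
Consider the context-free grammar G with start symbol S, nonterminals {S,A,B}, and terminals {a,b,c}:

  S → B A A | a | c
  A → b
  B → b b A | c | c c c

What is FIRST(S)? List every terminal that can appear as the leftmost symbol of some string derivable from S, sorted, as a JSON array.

Compute FIRST by fixpoint:
pass 1:
  A via A→b: +{b}
  B via B→b b A: +{b}
  B via B→c: +{c}
  S via S→B A A: +{b,c}
  S via S→a: +{a}
  FIRST[S]={a,b,c}  FIRST[A]={b}  FIRST[B]={b,c}
pass 2: — fixpoint
  FIRST[S]={a,b,c}  FIRST[A]={b}  FIRST[B]={b,c}

FIRST(S) = ["a", "b", "c"]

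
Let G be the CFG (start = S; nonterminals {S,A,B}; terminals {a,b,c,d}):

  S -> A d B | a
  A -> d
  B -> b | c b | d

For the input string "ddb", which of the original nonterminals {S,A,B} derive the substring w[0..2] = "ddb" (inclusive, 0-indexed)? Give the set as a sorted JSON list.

CNF form of G:
  S -> A X3 | a
  A -> d
  B -> T0 T1 | b | d
  T0 -> c
  T1 -> b
  T2 -> d
  X3 -> T2 B

Fill CYK table bottom-up (cells [i..j] with 0 ≤ i ≤ j ≤ 2 only):
  T[0,0] 'd' = {A,B,T2}  orig:{A,B}
  T[1,1] 'd' = {A,B,T2}  orig:{A,B}
  T[2,2] 'b' = {B,T1}  orig:{B}
  T[0,1] 'dd' = {X3}  orig:{}
  T[1,2] 'db' = {X3}  orig:{}
  T[0,2] 'ddb' = {S}

Original NTs in T[0,2] deriving "ddb": ["S"]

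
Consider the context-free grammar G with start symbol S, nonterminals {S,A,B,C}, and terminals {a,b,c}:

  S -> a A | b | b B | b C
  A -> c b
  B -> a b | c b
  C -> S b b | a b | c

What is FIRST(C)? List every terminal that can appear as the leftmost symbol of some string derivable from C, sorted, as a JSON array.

Compute FIRST by fixpoint:
round 1:
  A via A→c b: +{c}
  B via B→a b: +{a}
  B via B→c b: +{c}
  C via C→a b: +{a}
  C via C→c: +{c}
  S via S→a A: +{a}
  S via S→b: +{b}
  FIRST[S]={a,b}  FIRST[A]={c}  FIRST[B]={a,c}  FIRST[C]={a,c}
round 2:
  C via C→S b b: +{b}
  FIRST[S]={a,b}  FIRST[A]={c}  FIRST[B]={a,c}  FIRST[C]={a,b,c}
round 3: done
  FIRST[S]={a,b}  FIRST[A]={c}  FIRST[B]={a,c}  FIRST[C]={a,b,c}

FIRST(C) = ["a", "b", "c"]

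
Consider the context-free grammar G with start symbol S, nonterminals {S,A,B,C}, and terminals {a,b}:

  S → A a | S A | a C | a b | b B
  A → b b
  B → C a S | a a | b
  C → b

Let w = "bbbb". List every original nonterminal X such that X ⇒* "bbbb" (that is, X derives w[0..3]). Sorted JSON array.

Convert to CNF:
  S -> A T1 | S A | T0 B | T1 C | T1 T0
  A -> T0 T0
  B -> C X2 | T1 T1 | b
  C -> b
  T0 -> b
  T1 -> a
  X2 -> T1 S

CYK table (by increasing span) (cells [i..j] with 0 ≤ i ≤ j ≤ 3 only):
  T[0,0] 'b' = {B,C,T0}  orig:{B,C}
  T[1,1] 'b' = {B,C,T0}  orig:{B,C}
  T[2,2] 'b' = {B,C,T0}  orig:{B,C}
  T[3,3] 'b' = {B,C,T0}  orig:{B,C}
  T[0,1] 'bb' = {A,S}
  T[1,2] 'bb' = {A,S}
  T[2,3] 'bb' = {A,S}
  T[0,2] 'bbb' = ∅
  T[1,3] 'bbb' = ∅
  T[0,3] 'bbbb' = {S}

Original NTs in T[0,3] deriving "bbbb": ["S"]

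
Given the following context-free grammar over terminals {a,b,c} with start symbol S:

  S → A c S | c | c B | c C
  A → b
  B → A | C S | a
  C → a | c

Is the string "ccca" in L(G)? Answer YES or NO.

Convert to CNF:
  S -> A X1 | T0 B | T0 C | c
  A -> b
  B -> C S | a | b
  C -> a | c
  T0 -> c
  X1 -> T0 S

Fill CYK table bottom-up:
  cell(0,0) c: {C,S,T0}  orig:{C,S}
  cell(1,1) c: {C,S,T0}  orig:{C,S}
  cell(2,2) c: {C,S,T0}  orig:{C,S}
  cell(3,3) a: {B,C}
  cell(0,1) cc: {B,S,X1}  orig:{B,S}
  cell(1,2) cc: {B,S,X1}  orig:{B,S}
  cell(2,3) ca: {S}
  cell(0,2) ccc: {B,S,X1}  orig:{B,S}
  cell(1,3) cca: {B,X1}  orig:{B}
  cell(0,3) ccca: {S}

S ∈ T[0,3] ⇒ YES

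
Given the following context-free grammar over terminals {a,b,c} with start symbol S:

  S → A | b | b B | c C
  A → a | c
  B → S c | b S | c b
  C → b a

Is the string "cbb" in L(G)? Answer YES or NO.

CNF form of G:
  S -> T0 C | T1 B | a | b | c
  A -> a | c
  B -> S T0 | T0 T1 | T1 S
  C -> T1 T2
  T0 -> c
  T1 -> b
  T2 -> a

Fill CYK table bottom-up:
  cell(0,0) c: {A,S,T0}  orig:{A,S}
  cell(1,1) b: {S,T1}  orig:{S}
  cell(2,2) b: {S,T1}  orig:{S}
  cell(0,1) cb: {B}
  cell(1,2) bb: {B}
  cell(0,2) cbb: ∅

S ∉ T[0,2] ⇒ NO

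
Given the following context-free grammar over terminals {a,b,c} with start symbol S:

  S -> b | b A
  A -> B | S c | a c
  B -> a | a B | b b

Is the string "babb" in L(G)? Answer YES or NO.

Convert to CNF:
  S -> T2 A | b
  A -> S T0 | T1 B | T1 T0 | T2 T2 | a
  B -> T1 B | T2 T2 | a
  T0 -> c
  T1 -> a
  T2 -> b

Fill CYK table bottom-up:
  T[0,0] 'b' = {S,T2}  orig:{S}
  T[1,1] 'a' = {A,B,T1}  orig:{A,B}
  T[2,2] 'b' = {S,T2}  orig:{S}
  T[3,3] 'b' = {S,T2}  orig:{S}
  T[0,1] 'ba' = {S}
  T[1,2] 'ab' = ∅
  T[2,3] 'bb' = {A,B}
  T[0,2] 'bab' = ∅
  T[1,3] 'abb' = {A,B}
  T[0,3] 'babb' = {S}

S ∈ T[0,3] ⇒ YES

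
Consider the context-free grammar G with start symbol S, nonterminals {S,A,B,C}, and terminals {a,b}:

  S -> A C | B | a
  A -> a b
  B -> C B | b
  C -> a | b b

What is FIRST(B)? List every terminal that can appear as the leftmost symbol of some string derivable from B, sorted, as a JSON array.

FIRST sets, iterate to fixpoint:
pass 1:
  A via A→a b: +{a}
  B via B→b: +{b}
  C via C→a: +{a}
  C via C→b b: +{b}
  S via S→A C: +{a}
  S via S→B: +{b}
  FIRST[S]={a,b}  FIRST[A]={a}  FIRST[B]={b}  FIRST[C]={a,b}
pass 2:
  B via B→C B: +{a}
  FIRST[S]={a,b}  FIRST[A]={a}  FIRST[B]={a,b}  FIRST[C]={a,b}
pass 3: (stable)
  FIRST[S]={a,b}  FIRST[A]={a}  FIRST[B]={a,b}  FIRST[C]={a,b}

FIRST(B) = ["a", "b"]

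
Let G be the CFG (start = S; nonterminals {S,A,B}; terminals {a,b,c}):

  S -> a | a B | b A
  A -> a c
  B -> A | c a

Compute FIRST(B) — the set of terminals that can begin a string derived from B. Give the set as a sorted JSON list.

FIRST sets, iterate to fixpoint:
[1]
  A via A→a c: +{a}
  B via B→A: +{a}
  B via B→c a: +{c}
  S via S→a: +{a}
  S via S→b A: +{b}
  FIRST[S]={a,b}  FIRST[A]={a}  FIRST[B]={a,c}
[2] — fixpoint
  FIRST[S]={a,b}  FIRST[A]={a}  FIRST[B]={a,c}

FIRST(B) = ["a", "c"]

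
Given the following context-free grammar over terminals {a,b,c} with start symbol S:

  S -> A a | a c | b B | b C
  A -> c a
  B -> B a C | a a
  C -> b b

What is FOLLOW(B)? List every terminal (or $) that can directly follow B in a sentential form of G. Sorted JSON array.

Compute FIRST by fixpoint:
pass 1:
  A via A→c a: +{c}
  B via B→a a: +{a}
  C via C→b b: +{b}
  S via S→A a: +{c}
  S via S→a c: +{a}
  S via S→b B: +{b}
  S: {a,b,c}  A: {c}  B: {a}  C: {b}
pass 2: — fixpoint
  S: {a,b,c}  A: {c}  B: {a}  C: {b}

Compute FOLLOW by fixpoint:
seed FOLLOW(S) with $
[1]
  B→B a C: FOLLOW(B) ⊇ FIRST(a) = {a}; new: +{a}
  B→B a C: FOLLOW(C) ⊇ FOLLOW(B) ⊇ {a}; new: +{a}
  S→A a: FOLLOW(A) ⊇ FIRST(a) = {a}; new: +{a}
  S→b B: FOLLOW(B) ⊇ FOLLOW(S) ⊇ {$}; new: +{$}
  S→b C: FOLLOW(C) ⊇ FOLLOW(S) ⊇ {$}; new: +{$}
  FOLLOW[S]={$}  FOLLOW[A]={a}  FOLLOW[B]={$,a}  FOLLOW[C]={$,a}
[2] — fixpoint
  FOLLOW[S]={$}  FOLLOW[A]={a}  FOLLOW[B]={$,a}  FOLLOW[C]={$,a}

FOLLOW(B) = ["$", "a"]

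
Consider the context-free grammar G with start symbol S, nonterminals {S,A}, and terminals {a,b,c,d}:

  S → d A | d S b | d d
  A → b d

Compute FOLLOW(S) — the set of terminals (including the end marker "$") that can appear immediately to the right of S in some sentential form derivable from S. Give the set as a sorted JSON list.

FIRST sets, iterate to fixpoint:
round 1:
  A via A→b d: +{b}
  S via S→d A: +{d}
  S: {d}  A: {b}
round 2: — fixpoint
  S: {d}  A: {b}

FOLLOW iteration:
FOLLOW(S) := {$}
[1]
  S→d A: FOLLOW(A) ⊇ FOLLOW(S) ⊇ {$}; new: +{$}
  S→d S b: FOLLOW(S) ⊇ FIRST(b) = {b}; new: +{b}
  FOLLOW(S)={$,b}  FOLLOW(A)={$}
[2]
  S→d A: FOLLOW(A) ⊇ FOLLOW(S) ⊇ {$,b}; new: +{b}
  FOLLOW(S)={$,b}  FOLLOW(A)={$,b}
[3] — fixpoint
  FOLLOW(S)={$,b}  FOLLOW(A)={$,b}

FOLLOW(S) = ["$", "b"]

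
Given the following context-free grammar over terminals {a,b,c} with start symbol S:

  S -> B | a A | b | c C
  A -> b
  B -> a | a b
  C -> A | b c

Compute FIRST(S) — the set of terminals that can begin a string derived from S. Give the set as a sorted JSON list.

Compute FIRST by fixpoint:
pass 1:
  A via A→b: +{b}
  B via B→a: +{a}
  C via C→A: +{b}
  S via S→B: +{a}
  S via S→b: +{b}
  S via S→c C: +{c}
  FIRST[S]={a,b,c}  FIRST[A]={b}  FIRST[B]={a}  FIRST[C]={b}
pass 2: done
  FIRST[S]={a,b,c}  FIRST[A]={b}  FIRST[B]={a}  FIRST[C]={b}

FIRST(S) = ["a", "b", "c"]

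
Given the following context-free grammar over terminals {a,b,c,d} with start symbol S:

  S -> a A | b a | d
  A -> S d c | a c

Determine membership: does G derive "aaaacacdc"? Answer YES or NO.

CNF form of G:
  S -> T2 A | T3 T2 | d
  A -> S X4 | T2 T1
  T0 -> d
  T1 -> c
  T2 -> a
  T3 -> b
  X4 -> T0 T1

CYK table (by increasing span):
  [0..0]={T2}  "a"  orig:{}
  [1..1]={T2}  "a"  orig:{}
  [2..2]={T2}  "a"  orig:{}
  [3..3]={T2}  "a"  orig:{}
  [4..4]={T1}  "c"  orig:{}
  [5..5]={T2}  "a"  orig:{}
  [6..6]={T1}  "c"  orig:{}
  [7..7]={S,T0}  "d"  orig:{S}
  [8..8]={T1}  "c"  orig:{}
  [0..1]=∅  "aa"
  [1..2]=∅  "aa"
  [2..3]=∅  "aa"
  [3..4]={A}  "ac"
  [4..5]=∅  "ca"
  [5..6]={A}  "ac"
  [6..7]=∅  "cd"
  [7..8]={X4}  "dc"  orig:{}
  [0..2]=∅  "aaa"
  [1..3]=∅  "aaa"
  [2..4]={S}  "aac"
  [3..5]=∅  "aca"
  [4..6]=∅  "cac"
  [5..7]=∅  "acd"
  [6..8]=∅  "cdc"
  [0..3]=∅  "aaaa"
  [1..4]=∅  "aaac"
  [2..5]=∅  "aaca"
  [3..6]=∅  "acac"
  [4..7]=∅  "cacd"
  [5..8]=∅  "acdc"
  [0..4]=∅  "aaaac"
  [1..5]=∅  "aaaca"
  [2..6]=∅  "aacac"
  [3..7]=∅  "acacd"
  [4..8]=∅  "cacdc"
  [0..5]=∅  "aaaaca"
  [1..6]=∅  "aaacac"
  [2..7]=∅  "aacacd"
  [3..8]=∅  "acacdc"
  [0..6]=∅  "aaaacac"
  [1..7]=∅  "aaacacd"
  [2..8]=∅  "aacacdc"
  [0..7]=∅  "aaaacacd"
  [1..8]=∅  "aaacacdc"
  [0..8]=∅  "aaaacacdc"

S ∉ T[0,8] ⇒ NO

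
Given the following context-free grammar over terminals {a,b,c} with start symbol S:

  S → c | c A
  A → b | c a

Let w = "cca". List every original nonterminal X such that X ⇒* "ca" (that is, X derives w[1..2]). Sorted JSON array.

CNF form of G:
  S -> T0 A | c
  A -> T0 T1 | b
  T0 -> c
  T1 -> a

CYK table (by increasing span) (cells [i..j] with 1 ≤ i ≤ j ≤ 2 only):
  T[1,1] 'c' = {S,T0}  orig:{S}
  T[2,2] 'a' = {T1}  orig:{}
  T[1,2] 'ca' = {A}

Original NTs in T[1,2] deriving "ca": ["A"]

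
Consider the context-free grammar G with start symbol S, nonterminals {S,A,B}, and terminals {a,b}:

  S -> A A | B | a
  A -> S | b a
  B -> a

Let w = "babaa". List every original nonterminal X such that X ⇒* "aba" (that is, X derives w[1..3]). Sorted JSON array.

Convert to CNF:
  S -> A A | a
  A -> A A | T0 T1 | a
  B -> a
  T0 -> b
  T1 -> a

CYK table (by increasing span) — only the sub-triangle for w[1..3]:
  [1..1]={A,B,S,T1}  "a"  orig:{A,B,S}
  [2..2]={T0}  "b"  orig:{}
  [3..3]={A,B,S,T1}  "a"  orig:{A,B,S}
  [1..2]=∅  "ab"
  [2..3]={A}  "ba"
  [1..3]={A,S}  "aba"

Original NTs in T[1,3] deriving "aba": ["A", "S"]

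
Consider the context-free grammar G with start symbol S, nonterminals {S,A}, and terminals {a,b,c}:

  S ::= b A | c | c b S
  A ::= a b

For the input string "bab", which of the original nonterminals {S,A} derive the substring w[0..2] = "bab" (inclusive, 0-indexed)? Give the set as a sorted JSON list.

CNF form of G:
  S -> T1 A | T2 X3 | c
  A -> T0 T1
  T0 -> a
  T1 -> b
  T2 -> c
  X3 -> T1 S

CYK table (by increasing span), restricted to cells inside w[0..2]:
  T[0,0] 'b' = {T1}  orig:{}
  T[1,1] 'a' = {T0}  orig:{}
  T[2,2] 'b' = {T1}  orig:{}
  T[0,1] 'ba' = ∅
  T[1,2] 'ab' = {A}
  T[0,2] 'bab' = {S}

Original NTs in T[0,2] deriving "bab": ["S"]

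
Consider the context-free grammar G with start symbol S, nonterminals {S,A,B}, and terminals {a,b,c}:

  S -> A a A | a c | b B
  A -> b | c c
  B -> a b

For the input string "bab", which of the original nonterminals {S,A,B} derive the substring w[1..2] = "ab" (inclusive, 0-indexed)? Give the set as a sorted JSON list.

CNF form of G:
  S -> A X3 | T1 T0 | T2 B
  A -> T0 T0 | b
  B -> T1 T2
  T0 -> c
  T1 -> a
  T2 -> b
  X3 -> T1 A

Fill CYK table bottom-up, restricted to cells inside w[1..2]:
  T[1,1] 'a' = {T1}  orig:{}
  T[2,2] 'b' = {A,T2}  orig:{A}
  T[1,2] 'ab' = {B,X3}  orig:{B}

Original NTs in T[1,2] deriving "ab": ["B"]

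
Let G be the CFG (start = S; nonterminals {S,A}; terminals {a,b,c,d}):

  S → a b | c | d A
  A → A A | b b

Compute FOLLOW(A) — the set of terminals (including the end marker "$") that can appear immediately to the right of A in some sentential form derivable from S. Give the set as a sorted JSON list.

Compute FIRST by fixpoint:
round 1:
  A via A→b b: +{b}
  S via S→a b: +{a}
  S via S→c: +{c}
  S via S→d A: +{d}
  FIRST(S)={a,c,d}  FIRST(A)={b}
round 2: (no change)
  FIRST(S)={a,c,d}  FIRST(A)={b}

FOLLOW iteration:
FOLLOW(S) := {$}
round 1:
  A→A A: FOLLOW(A) ⊇ FIRST(A) = {b}; new: +{b}
  S→d A: FOLLOW(A) ⊇ FOLLOW(S) ⊇ {$}; new: +{$}
  FOLLOW(S)={$}  FOLLOW(A)={$,b}
round 2: done
  FOLLOW(S)={$}  FOLLOW(A)={$,b}

FOLLOW(A) = ["$", "b"]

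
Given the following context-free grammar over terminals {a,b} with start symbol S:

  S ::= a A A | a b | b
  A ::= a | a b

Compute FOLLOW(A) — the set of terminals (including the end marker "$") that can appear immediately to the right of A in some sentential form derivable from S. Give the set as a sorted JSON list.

FIRST sets, iterate to fixpoint:
[1]
  A via A→a: +{a}
  S via S→a A A: +{a}
  S via S→b: +{b}
  FIRST(S)={a,b}  FIRST(A)={a}
[2] done
  FIRST(S)={a,b}  FIRST(A)={a}

FOLLOW sets:
FOLLOW(S) := {$}
round 1:
  S→a A A: FOLLOW(A) ⊇ FIRST(A) = {a}; new: +{a}
  S→a A A: FOLLOW(A) ⊇ FOLLOW(S) ⊇ {$}; new: +{$}
  FOLLOW[S]={$}  FOLLOW[A]={$,a}
round 2: (no change)
  FOLLOW[S]={$}  FOLLOW[A]={$,a}

FOLLOW(A) = ["$", "a"]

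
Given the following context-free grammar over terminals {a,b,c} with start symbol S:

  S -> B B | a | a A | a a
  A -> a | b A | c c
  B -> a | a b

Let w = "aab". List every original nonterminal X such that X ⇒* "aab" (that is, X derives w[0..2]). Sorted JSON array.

Convert to CNF:
  S -> B B | T2 A | T2 T2 | a
  A -> T0 A | T1 T1 | a
  B -> T2 T0 | a
  T0 -> b
  T1 -> c
  T2 -> a

CYK fill (cells [i..j] with 0 ≤ i ≤ j ≤ 2 only):
  [0..0]={A,B,S,T2}  "a"  orig:{A,B,S}
  [1..1]={A,B,S,T2}  "a"  orig:{A,B,S}
  [2..2]={T0}  "b"  orig:{}
  [0..1]={S}  "aa"
  [1..2]={B}  "ab"
  [0..2]={S}  "aab"

Original NTs in T[0,2] deriving "aab": ["S"]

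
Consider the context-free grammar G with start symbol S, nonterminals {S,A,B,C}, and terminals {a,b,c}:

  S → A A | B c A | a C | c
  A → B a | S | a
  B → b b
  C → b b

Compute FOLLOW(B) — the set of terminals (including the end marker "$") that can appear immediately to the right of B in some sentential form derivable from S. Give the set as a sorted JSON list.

Compute FIRST by fixpoint:
iter 1:
  A via A→a: +{a}
  B via B→b b: +{b}
  C via C→b b: +{b}
  S via S→A A: +{a}
  S via S→B c A: +{b}
  S via S→c: +{c}
  FIRST[S]={a,b,c}  FIRST[A]={a}  FIRST[B]={b}  FIRST[C]={b}
iter 2:
  A via A→B a: +{b}
  A via A→S: +{c}
  FIRST[S]={a,b,c}  FIRST[A]={a,b,c}  FIRST[B]={b}  FIRST[C]={b}
iter 3: (stable)
  FIRST[S]={a,b,c}  FIRST[A]={a,b,c}  FIRST[B]={b}  FIRST[C]={b}

FOLLOW sets:
initialize: $ ∈ FOLLOW(S)
[1]
  A→B a: FOLLOW(B) ⊇ FIRST(a) = {a}; new: +{a}
  S→A A: FOLLOW(A) ⊇ FIRST(A) = {a,b,c}; new: +{a,b,c}
  S→A A: FOLLOW(A) ⊇ FOLLOW(S) ⊇ {$}; new: +{$}
  S→B c A: FOLLOW(B) ⊇ FIRST(c) = {c}; new: +{c}
  S→a C: FOLLOW(C) ⊇ FOLLOW(S) ⊇ {$}; new: +{$}
  FOLLOW(S)={$}  FOLLOW(A)={$,a,b,c}  FOLLOW(B)={a,c}  FOLLOW(C)={$}
[2]
  A→S: FOLLOW(S) ⊇ FOLLOW(A) ⊇ {$,a,b,c}; new: +{a,b,c}
  S→a C: FOLLOW(C) ⊇ FOLLOW(S) ⊇ {$,a,b,c}; new: +{a,b,c}
  FOLLOW(S)={$,a,b,c}  FOLLOW(A)={$,a,b,c}  FOLLOW(B)={a,c}  FOLLOW(C)={$,a,b,c}
[3] done
  FOLLOW(S)={$,a,b,c}  FOLLOW(A)={$,a,b,c}  FOLLOW(B)={a,c}  FOLLOW(C)={$,a,b,c}

FOLLOW(B) = ["a", "c"]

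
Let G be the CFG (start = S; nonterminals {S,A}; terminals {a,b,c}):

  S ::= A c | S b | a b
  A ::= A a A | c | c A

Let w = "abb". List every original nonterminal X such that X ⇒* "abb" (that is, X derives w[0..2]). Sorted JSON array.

CNF form of G:
  S -> A T1 | S T2 | T0 T2
  A -> A X3 | T1 A | c
  T0 -> a
  T1 -> c
  T2 -> b
  X3 -> T0 A

CYK fill — only the sub-triangle for w[0..2]:
  [0..0]={T0}  "a"  orig:{}
  [1..1]={T2}  "b"  orig:{}
  [2..2]={T2}  "b"  orig:{}
  [0..1]={S}  "ab"
  [1..2]=∅  "bb"
  [0..2]={S}  "abb"

Original NTs in T[0,2] deriving "abb": ["S"]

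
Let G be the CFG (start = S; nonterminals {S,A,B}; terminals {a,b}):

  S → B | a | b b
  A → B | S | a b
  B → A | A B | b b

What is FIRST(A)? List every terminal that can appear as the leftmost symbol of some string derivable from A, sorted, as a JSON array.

FIRST iteration:
iter 1:
  A via A→a b: +{a}
  B via B→A: +{a}
  B via B→b b: +{b}
  S via S→B: +{a,b}
  S: {a,b}  A: {a}  B: {a,b}
iter 2:
  A via A→B: +{b}
  S: {a,b}  A: {a,b}  B: {a,b}
iter 3: (no change)
  S: {a,b}  A: {a,b}  B: {a,b}

FIRST(A) = ["a", "b"]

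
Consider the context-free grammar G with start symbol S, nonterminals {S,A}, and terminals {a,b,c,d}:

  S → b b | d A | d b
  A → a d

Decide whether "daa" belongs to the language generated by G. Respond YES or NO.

Convert to CNF:
  S -> T1 A | T1 T2 | T2 T2
  A -> T0 T1
  T0 -> a
  T1 -> d
  T2 -> b

CYK table (by increasing span):
  T[0,0] 'd' = {T1}  orig:{}
  T[1,1] 'a' = {T0}  orig:{}
  T[2,2] 'a' = {T0}  orig:{}
  T[0,1] 'da' = ∅
  T[1,2] 'aa' = ∅
  T[0,2] 'daa' = ∅

S ∉ T[0,2] ⇒ NO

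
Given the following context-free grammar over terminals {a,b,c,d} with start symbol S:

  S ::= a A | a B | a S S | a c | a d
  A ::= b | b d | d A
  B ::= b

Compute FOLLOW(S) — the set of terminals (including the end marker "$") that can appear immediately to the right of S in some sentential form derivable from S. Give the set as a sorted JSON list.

FIRST sets, iterate to fixpoint:
round 1:
  A via A→b: +{b}
  A via A→d A: +{d}
  B via B→b: +{b}
  S via S→a A: +{a}
  FIRST(S)={a}  FIRST(A)={b,d}  FIRST(B)={b}
round 2: — fixpoint
  FIRST(S)={a}  FIRST(A)={b,d}  FIRST(B)={b}

FOLLOW iteration:
initialize: $ ∈ FOLLOW(S)
iter 1:
  S→a A: FOLLOW(A) ⊇ FOLLOW(S) ⊇ {$}; new: +{$}
  S→a B: FOLLOW(B) ⊇ FOLLOW(S) ⊇ {$}; new: +{$}
  S→a S S: FOLLOW(S) ⊇ FIRST(S) = {a}; new: +{a}
  S: {$,a}  A: {$}  B: {$}
iter 2:
  S→a A: FOLLOW(A) ⊇ FOLLOW(S) ⊇ {$,a}; new: +{a}
  S→a B: FOLLOW(B) ⊇ FOLLOW(S) ⊇ {$,a}; new: +{a}
  S: {$,a}  A: {$,a}  B: {$,a}
iter 3: (stable)
  S: {$,a}  A: {$,a}  B: {$,a}

FOLLOW(S) = ["$", "a"]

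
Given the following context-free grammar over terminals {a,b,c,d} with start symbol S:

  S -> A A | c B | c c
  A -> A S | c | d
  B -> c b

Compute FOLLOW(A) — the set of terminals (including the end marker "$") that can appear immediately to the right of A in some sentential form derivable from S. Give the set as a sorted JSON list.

FIRST iteration:
pass 1:
  A via A→c: +{c}
  A via A→d: +{d}
  B via B→c b: +{c}
  S via S→A A: +{c,d}
  FIRST(S)={c,d}  FIRST(A)={c,d}  FIRST(B)={c}
pass 2: — fixpoint
  FIRST(S)={c,d}  FIRST(A)={c,d}  FIRST(B)={c}

Compute FOLLOW by fixpoint:
FOLLOW(S) := {$}
iter 1:
  A→A S: FOLLOW(A) ⊇ FIRST(S) = {c,d}; new: +{c,d}
  A→A S: FOLLOW(S) ⊇ FOLLOW(A) ⊇ {c,d}; new: +{c,d}
  S→A A: FOLLOW(A) ⊇ FOLLOW(S) ⊇ {$,c,d}; new: +{$}
  S→c B: FOLLOW(B) ⊇ FOLLOW(S) ⊇ {$,c,d}; new: +{$,c,d}
  FOLLOW(S)={$,c,d}  FOLLOW(A)={$,c,d}  FOLLOW(B)={$,c,d}
iter 2: done
  FOLLOW(S)={$,c,d}  FOLLOW(A)={$,c,d}  FOLLOW(B)={$,c,d}

FOLLOW(A) = ["$", "c", "d"]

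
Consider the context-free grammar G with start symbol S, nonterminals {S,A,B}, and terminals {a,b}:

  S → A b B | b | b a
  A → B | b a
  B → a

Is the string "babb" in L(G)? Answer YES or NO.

Convert to CNF:
  S -> A X2 | T0 T1 | b
  A -> T0 T1 | a
  B -> a
  T0 -> b
  T1 -> a
  X2 -> T0 B

Fill CYK table bottom-up:
  cell(0,0) b: {S,T0}  orig:{S}
  cell(1,1) a: {A,B,T1}  orig:{A,B}
  cell(2,2) b: {S,T0}  orig:{S}
  cell(3,3) b: {S,T0}  orig:{S}
  cell(0,1) ba: {A,S,X2}  orig:{A,S}
  cell(1,2) ab: ∅
  cell(2,3) bb: ∅
  cell(0,2) bab: ∅
  cell(1,3) abb: ∅
  cell(0,3) babb: ∅

S ∉ T[0,3] ⇒ NO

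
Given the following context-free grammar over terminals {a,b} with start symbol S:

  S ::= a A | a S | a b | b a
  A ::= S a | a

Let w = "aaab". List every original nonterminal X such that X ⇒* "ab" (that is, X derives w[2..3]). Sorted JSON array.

CNF form of G:
  S -> T0 A | T0 S | T0 T1 | T1 T0
  A -> S T0 | a
  T0 -> a
  T1 -> b

CYK fill — only the sub-triangle for w[2..3]:
  [2..2]={A,T0}  "a"  orig:{A}
  [3..3]={T1}  "b"  orig:{}
  [2..3]={S}  "ab"

Original NTs in T[2,3] deriving "ab": ["S"]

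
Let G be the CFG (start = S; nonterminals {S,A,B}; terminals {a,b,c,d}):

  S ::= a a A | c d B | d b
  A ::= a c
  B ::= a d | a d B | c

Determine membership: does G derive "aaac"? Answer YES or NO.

Convert to CNF:
  S -> T0 X5 | T1 X6 | T2 T3
  A -> T0 T1
  B -> T0 T2 | T0 X4 | c
  T0 -> a
  T1 -> c
  T2 -> d
  T3 -> b
  X4 -> T2 B
  X5 -> T0 A
  X6 -> T2 B

CYK table (by increasing span):
  [0..0]={T0}  "a"  orig:{}
  [1..1]={T0}  "a"  orig:{}
  [2..2]={T0}  "a"  orig:{}
  [3..3]={B,T1}  "c"  orig:{B}
  [0..1]=∅  "aa"
  [1..2]=∅  "aa"
  [2..3]={A}  "ac"
  [0..2]=∅  "aaa"
  [1..3]={X5}  "aac"  orig:{}
  [0..3]={S}  "aaac"

S ∈ T[0,3] ⇒ YES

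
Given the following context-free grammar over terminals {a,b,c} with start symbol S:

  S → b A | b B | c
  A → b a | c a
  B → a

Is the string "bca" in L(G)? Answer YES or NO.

CNF form of G:
  S -> T0 A | T0 B | c
  A -> T0 T1 | T2 T1
  B -> a
  T0 -> b
  T1 -> a
  T2 -> c

CYK table (by increasing span):
  T[0,0] 'b' = {T0}  orig:{}
  T[1,1] 'c' = {S,T2}  orig:{S}
  T[2,2] 'a' = {B,T1}  orig:{B}
  T[0,1] 'bc' = ∅
  T[1,2] 'ca' = {A}
  T[0,2] 'bca' = {S}

S ∈ T[0,2] ⇒ YES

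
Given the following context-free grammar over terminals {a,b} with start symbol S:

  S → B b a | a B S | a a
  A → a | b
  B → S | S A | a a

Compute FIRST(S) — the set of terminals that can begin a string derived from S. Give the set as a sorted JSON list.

FIRST iteration:
pass 1:
  A via A→a: +{a}
  A via A→b: +{b}
  B via B→a a: +{a}
  S via S→B b a: +{a}
  S: {a}  A: {a,b}  B: {a}
pass 2: done
  S: {a}  A: {a,b}  B: {a}

FIRST(S) = ["a"]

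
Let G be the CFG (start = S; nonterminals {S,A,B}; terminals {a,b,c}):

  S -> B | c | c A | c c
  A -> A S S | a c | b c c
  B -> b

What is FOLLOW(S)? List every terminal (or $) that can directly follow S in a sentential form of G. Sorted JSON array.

FIRST sets, iterate to fixpoint:
[1]
  A via A→a c: +{a}
  A via A→b c c: +{b}
  B via B→b: +{b}
  S via S→B: +{b}
  S via S→c: +{c}
  FIRST[S]={b,c}  FIRST[A]={a,b}  FIRST[B]={b}
[2] done
  FIRST[S]={b,c}  FIRST[A]={a,b}  FIRST[B]={b}

Compute FOLLOW by fixpoint:
seed FOLLOW(S) with $
pass 1:
  A→A S S: FOLLOW(A) ⊇ FIRST(S) = {b,c}; new: +{b,c}
  A→A S S: FOLLOW(S) ⊇ FIRST(S) = {b,c}; new: +{b,c}
  S→B: FOLLOW(B) ⊇ FOLLOW(S) ⊇ {$,b,c}; new: +{$,b,c}
  S→c A: FOLLOW(A) ⊇ FOLLOW(S) ⊇ {$,b,c}; new: +{$}
  FOLLOW[S]={$,b,c}  FOLLOW[A]={$,b,c}  FOLLOW[B]={$,b,c}
pass 2: (no change)
  FOLLOW[S]={$,b,c}  FOLLOW[A]={$,b,c}  FOLLOW[B]={$,b,c}

FOLLOW(S) = ["$", "b", "c"]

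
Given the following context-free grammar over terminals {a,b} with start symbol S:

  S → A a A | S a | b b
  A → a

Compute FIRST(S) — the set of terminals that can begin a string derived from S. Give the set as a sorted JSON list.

Compute FIRST by fixpoint:
iter 1:
  A via A→a: +{a}
  S via S→A a A: +{a}
  S via S→b b: +{b}
  FIRST(S)={a,b}  FIRST(A)={a}
iter 2: done
  FIRST(S)={a,b}  FIRST(A)={a}

FIRST(S) = ["a", "b"]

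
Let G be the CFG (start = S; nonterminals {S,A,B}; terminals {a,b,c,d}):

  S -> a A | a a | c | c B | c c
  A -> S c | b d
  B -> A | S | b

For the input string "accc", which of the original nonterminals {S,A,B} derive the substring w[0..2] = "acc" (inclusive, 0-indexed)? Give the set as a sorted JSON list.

Convert to CNF:
  S -> T0 B | T0 T0 | T3 A | T3 T3 | c
  A -> S T0 | T1 T2
  B -> S T0 | T0 B | T0 T0 | T1 T2 | T3 A | T3 T3 | b | c
  T0 -> c
  T1 -> b
  T2 -> d
  T3 -> a

CYK fill, restricted to cells inside w[0..2]:
  T[0,0] 'a' = {T3}  orig:{}
  T[1,1] 'c' = {B,S,T0}  orig:{B,S}
  T[2,2] 'c' = {B,S,T0}  orig:{B,S}
  T[0,1] 'ac' = ∅
  T[1,2] 'cc' = {A,B,S}
  T[0,2] 'acc' = {B,S}

Original NTs in T[0,2] deriving "acc": ["B", "S"]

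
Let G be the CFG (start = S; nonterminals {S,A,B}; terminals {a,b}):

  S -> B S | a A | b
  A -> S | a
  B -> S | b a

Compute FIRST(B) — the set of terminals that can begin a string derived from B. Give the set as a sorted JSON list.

FIRST iteration:
pass 1:
  A via A→a: +{a}
  B via B→b a: +{b}
  S via S→B S: +{b}
  S via S→a A: +{a}
  S: {a,b}  A: {a}  B: {b}
pass 2:
  A via A→S: +{b}
  B via B→S: +{a}
  S: {a,b}  A: {a,b}  B: {a,b}
pass 3: — fixpoint
  S: {a,b}  A: {a,b}  B: {a,b}

FIRST(B) = ["a", "b"]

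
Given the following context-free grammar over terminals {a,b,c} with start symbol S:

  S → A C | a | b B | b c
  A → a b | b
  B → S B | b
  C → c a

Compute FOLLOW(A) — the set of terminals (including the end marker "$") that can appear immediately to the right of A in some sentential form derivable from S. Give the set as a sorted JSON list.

FIRST sets, iterate to fixpoint:
[1]
  A via A→a b: +{a}
  A via A→b: +{b}
  B via B→b: +{b}
  C via C→c a: +{c}
  S via S→A C: +{a,b}
  FIRST(S)={a,b}  FIRST(A)={a,b}  FIRST(B)={b}  FIRST(C)={c}
[2]
  B via B→S B: +{a}
  FIRST(S)={a,b}  FIRST(A)={a,b}  FIRST(B)={a,b}  FIRST(C)={c}
[3] (no change)
  FIRST(S)={a,b}  FIRST(A)={a,b}  FIRST(B)={a,b}  FIRST(C)={c}

FOLLOW sets:
FOLLOW(S) := {$}
iter 1:
  B→S B: FOLLOW(S) ⊇ FIRST(B) = {a,b}; new: +{a,b}
  S→A C: FOLLOW(A) ⊇ FIRST(C) = {c}; new: +{c}
  S→A C: FOLLOW(C) ⊇ FOLLOW(S) ⊇ {$,a,b}; new: +{$,a,b}
  S→b B: FOLLOW(B) ⊇ FOLLOW(S) ⊇ {$,a,b}; new: +{$,a,b}
  S: {$,a,b}  A: {c}  B: {$,a,b}  C: {$,a,b}
iter 2: done
  S: {$,a,b}  A: {c}  B: {$,a,b}  C: {$,a,b}

FOLLOW(A) = ["c"]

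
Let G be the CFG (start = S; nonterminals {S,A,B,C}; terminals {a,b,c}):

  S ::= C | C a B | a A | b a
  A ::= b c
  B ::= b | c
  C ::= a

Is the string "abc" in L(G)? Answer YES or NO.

Convert to CNF:
  S -> C X3 | T0 T2 | T2 A | a
  A -> T0 T1
  B -> b | c
  C -> a
  T0 -> b
  T1 -> c
  T2 -> a
  X3 -> T2 B

Fill CYK table bottom-up:
  [0..0]={C,S,T2}  "a"  orig:{C,S}
  [1..1]={B,T0}  "b"  orig:{B}
  [2..2]={B,T1}  "c"  orig:{B}
  [0..1]={X3}  "ab"  orig:{}
  [1..2]={A}  "bc"
  [0..2]={S}  "abc"

S ∈ T[0,2] ⇒ YES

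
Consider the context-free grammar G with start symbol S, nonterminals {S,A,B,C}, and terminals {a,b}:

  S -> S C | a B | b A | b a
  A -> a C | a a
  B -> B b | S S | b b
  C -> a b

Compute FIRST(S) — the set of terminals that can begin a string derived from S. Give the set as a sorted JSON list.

Compute FIRST by fixpoint:
pass 1:
  A via A→a C: +{a}
  B via B→b b: +{b}
  C via C→a b: +{a}
  S via S→a B: +{a}
  S via S→b A: +{b}
  FIRST[S]={a,b}  FIRST[A]={a}  FIRST[B]={b}  FIRST[C]={a}
pass 2:
  B via B→S S: +{a}
  FIRST[S]={a,b}  FIRST[A]={a}  FIRST[B]={a,b}  FIRST[C]={a}
pass 3: done
  FIRST[S]={a,b}  FIRST[A]={a}  FIRST[B]={a,b}  FIRST[C]={a}

FIRST(S) = ["a", "b"]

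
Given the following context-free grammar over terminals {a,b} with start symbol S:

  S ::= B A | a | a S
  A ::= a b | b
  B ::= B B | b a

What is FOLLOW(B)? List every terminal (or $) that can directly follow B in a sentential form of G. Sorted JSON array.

Compute FIRST by fixpoint:
pass 1:
  A via A→a b: +{a}
  A via A→b: +{b}
  B via B→b a: +{b}
  S via S→B A: +{b}
  S via S→a: +{a}
  S: {a,b}  A: {a,b}  B: {b}
pass 2: (stable)
  S: {a,b}  A: {a,b}  B: {b}

FOLLOW iteration:
initialize: $ ∈ FOLLOW(S)
[1]
  B→B B: FOLLOW(B) ⊇ FIRST(B) = {b}; new: +{b}
  S→B A: FOLLOW(B) ⊇ FIRST(A) = {a,b}; new: +{a}
  S→B A: FOLLOW(A) ⊇ FOLLOW(S) ⊇ {$}; new: +{$}
  FOLLOW(S)={$}  FOLLOW(A)={$}  FOLLOW(B)={a,b}
[2] done
  FOLLOW(S)={$}  FOLLOW(A)={$}  FOLLOW(B)={a,b}

FOLLOW(B) = ["a", "b"]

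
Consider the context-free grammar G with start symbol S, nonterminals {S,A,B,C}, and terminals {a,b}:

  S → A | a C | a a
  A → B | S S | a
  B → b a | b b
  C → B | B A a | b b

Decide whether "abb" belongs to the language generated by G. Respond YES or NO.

Convert to CNF:
  S -> S S | T0 T0 | T0 T1 | T1 C | T1 T1 | a
  A -> S S | T0 T0 | T0 T1 | a
  B -> T0 T0 | T0 T1
  C -> B X2 | T0 T0 | T0 T1
  T0 -> b
  T1 -> a
  X2 -> A T1

Fill CYK table bottom-up:
  cell(0,0) a: {A,S,T1}  orig:{A,S}
  cell(1,1) b: {T0}  orig:{}
  cell(2,2) b: {T0}  orig:{}
  cell(0,1) ab: ∅
  cell(1,2) bb: {A,B,C,S}
  cell(0,2) abb: {A,S}

S ∈ T[0,2] ⇒ YES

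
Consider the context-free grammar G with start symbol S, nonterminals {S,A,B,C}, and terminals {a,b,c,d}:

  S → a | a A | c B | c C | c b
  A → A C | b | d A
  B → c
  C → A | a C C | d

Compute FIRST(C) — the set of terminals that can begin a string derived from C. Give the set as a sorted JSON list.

FIRST iteration:
pass 1:
  A via A→b: +{b}
  A via A→d A: +{d}
  B via B→c: +{c}
  C via C→A: +{b,d}
  C via C→a C C: +{a}
  S via S→a: +{a}
  S via S→c B: +{c}
  FIRST(S)={a,c}  FIRST(A)={b,d}  FIRST(B)={c}  FIRST(C)={a,b,d}
pass 2: (stable)
  FIRST(S)={a,c}  FIRST(A)={b,d}  FIRST(B)={c}  FIRST(C)={a,b,d}

FIRST(C) = ["a", "b", "d"]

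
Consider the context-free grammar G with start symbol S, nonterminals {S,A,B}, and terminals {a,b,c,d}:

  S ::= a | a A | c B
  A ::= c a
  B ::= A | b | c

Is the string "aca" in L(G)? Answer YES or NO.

CNF form of G:
  S -> T0 B | T1 A | a
  A -> T0 T1
  B -> T0 T1 | b | c
  T0 -> c
  T1 -> a

Fill CYK table bottom-up:
  cell(0,0) a: {S,T1}  orig:{S}
  cell(1,1) c: {B,T0}  orig:{B}
  cell(2,2) a: {S,T1}  orig:{S}
  cell(0,1) ac: ∅
  cell(1,2) ca: {A,B}
  cell(0,2) aca: {S}

S ∈ T[0,2] ⇒ YES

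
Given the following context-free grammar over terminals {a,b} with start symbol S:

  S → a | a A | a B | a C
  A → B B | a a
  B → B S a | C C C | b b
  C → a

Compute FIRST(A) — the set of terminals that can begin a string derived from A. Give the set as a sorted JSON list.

FIRST sets, iterate to fixpoint:
pass 1:
  A via A→a a: +{a}
  B via B→b b: +{b}
  C via C→a: +{a}
  S via S→a: +{a}
  FIRST(S)={a}  FIRST(A)={a}  FIRST(B)={b}  FIRST(C)={a}
pass 2:
  A via A→B B: +{b}
  B via B→C C C: +{a}
  FIRST(S)={a}  FIRST(A)={a,b}  FIRST(B)={a,b}  FIRST(C)={a}
pass 3: — fixpoint
  FIRST(S)={a}  FIRST(A)={a,b}  FIRST(B)={a,b}  FIRST(C)={a}

FIRST(A) = ["a", "b"]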